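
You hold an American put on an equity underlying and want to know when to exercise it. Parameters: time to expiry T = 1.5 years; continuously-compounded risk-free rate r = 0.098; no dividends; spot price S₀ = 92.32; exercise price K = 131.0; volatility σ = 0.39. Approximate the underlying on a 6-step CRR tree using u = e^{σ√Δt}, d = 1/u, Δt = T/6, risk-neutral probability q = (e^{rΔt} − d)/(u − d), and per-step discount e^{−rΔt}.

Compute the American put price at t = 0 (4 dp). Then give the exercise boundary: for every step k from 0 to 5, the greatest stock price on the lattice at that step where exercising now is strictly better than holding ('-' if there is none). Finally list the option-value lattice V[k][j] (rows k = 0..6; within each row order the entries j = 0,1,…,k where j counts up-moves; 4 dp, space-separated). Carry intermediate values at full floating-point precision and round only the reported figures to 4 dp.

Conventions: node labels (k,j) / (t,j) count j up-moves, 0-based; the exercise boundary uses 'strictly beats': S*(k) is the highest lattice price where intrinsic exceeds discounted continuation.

params: Δt=0.25000 u=1.21531 d=0.82283 q=0.51460 e^(-rΔt)=0.97580
t_6 payoffs: 102.3469 88.6800 68.4941 38.6800 0.0000 0.0000 0.0000
t_5: node(5,0) S=34.8224 payoff=96.1776 vs cont=93.0071 → 96.1776 [stop]  node(5,1) S=51.4320 payoff=79.5680 vs cont=76.3975 → 79.5680 [stop]  node(5,2) S=75.9641 payoff=55.0359 vs cont=51.8654 → 55.0359 [stop]  node(5,3) S=112.1975 payoff=18.8025 vs cont=18.3209 → 18.8025 [stop]  node(5,4) S=165.7136 payoff=0.0000 vs cont=0.0000 → 0.0000 [wait]  node(5,5) S=244.7558 payoff=0.0000 vs cont=0.0000 → 0.0000 [wait]  ⇒ S*(5)=112.1975
t_4: node(4,0) S=42.3200 payoff=88.6800 vs cont=85.5095 → 88.6800 [stop]  node(4,1) S=62.5059 payoff=68.4941 vs cont=65.3236 → 68.4941 [stop]  node(4,2) S=92.3200 payoff=38.6800 vs cont=35.5095 → 38.6800 [stop]  node(4,3) S=136.3549 payoff=0.0000 vs cont=8.9059 → 8.9059 [wait]  node(4,4) S=201.3935 payoff=0.0000 vs cont=0.0000 → 0.0000 [wait]  ⇒ S*(4)=92.3200
t_3: node(3,0) S=51.4320 payoff=79.5680 vs cont=76.3975 → 79.5680 [stop]  node(3,1) S=75.9641 payoff=55.0359 vs cont=51.8654 → 55.0359 [stop]  node(3,2) S=112.1975 payoff=18.8025 vs cont=22.7929 → 22.7929 [wait]  node(3,3) S=165.7136 payoff=0.0000 vs cont=4.2183 → 4.2183 [wait]  ⇒ S*(3)=75.9641
t_2: node(2,0) S=62.5059 payoff=68.4941 vs cont=65.3236 → 68.4941 [stop]  node(2,1) S=92.3200 payoff=38.6800 vs cont=37.5133 → 38.6800 [stop]  node(2,2) S=136.3549 payoff=0.0000 vs cont=12.9141 → 12.9141 [wait]  ⇒ S*(2)=92.3200
t_1: node(1,0) S=75.9641 payoff=55.0359 vs cont=51.8654 → 55.0359 [stop]  node(1,1) S=112.1975 payoff=18.8025 vs cont=24.8057 → 24.8057 [wait]  ⇒ S*(1)=75.9641
t_0: node(0,0) S=92.3200 payoff=38.6800 vs cont=38.5240 → 38.6800 [stop]  ⇒ S*(0)=92.3200

price = 38.6800
boundary = 92.3200 75.9641 92.3200 75.9641 92.3200 112.1975
tree:
38.6800
55.0359 24.8057
68.4941 38.6800 12.9141
79.5680 55.0359 22.7929 4.2183
88.6800 68.4941 38.6800 8.9059 0.0000
96.1776 79.5680 55.0359 18.8025 0.0000 0.0000
102.3469 88.6800 68.4941 38.6800 0.0000 0.0000 0.0000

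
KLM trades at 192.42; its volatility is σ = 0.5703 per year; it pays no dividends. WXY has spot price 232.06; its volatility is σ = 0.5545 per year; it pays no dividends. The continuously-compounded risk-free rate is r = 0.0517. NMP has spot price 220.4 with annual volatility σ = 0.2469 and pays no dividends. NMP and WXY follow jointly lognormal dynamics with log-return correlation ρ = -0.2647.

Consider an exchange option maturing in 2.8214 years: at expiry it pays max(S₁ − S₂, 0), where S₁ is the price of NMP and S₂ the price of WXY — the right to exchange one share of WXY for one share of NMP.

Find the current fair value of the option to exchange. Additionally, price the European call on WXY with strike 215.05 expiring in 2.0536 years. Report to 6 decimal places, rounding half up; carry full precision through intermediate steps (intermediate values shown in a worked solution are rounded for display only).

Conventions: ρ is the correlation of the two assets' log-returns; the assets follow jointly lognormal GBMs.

exchange price = 89.941313
price(WXY call K=215.05) = 86.665223

σ_eff = √(σ₁² + σ₂² − 2ρσ₁σ₂) = √(0.2469² + 0.5545² − 2·-0.2647·0.2469·0.5545) = 0.664009
d₁ = (ln(S₁/S₂) + (q₂ − q₁ + σ_eff²/2)T) / (σ_eff√T) = (ln(220.4/232.06) + (0.0 − 0.0 + 0.220454)·2.8214) / 1.115337 = 0.511448
d₂ = d₁ − σ_eff√T = 0.511448 − 1.115337 = -0.603890
N(d₁) = 0.695481,  N(d₂) = 0.272959
V = S₁·e^{−q₁T}·N(d₁) − S₂·e^{−q₂T}·N(d₂) = 153.284067 − 63.342754 = 89.941313
[vanilla: WXY call K=215.05]
σ√T = 0.5545·√2.0536 = 0.794620
d₁ = (ln(S/K) + (r+σ²/2)T) / (σ√T) = (ln(232.06/215.05) + (0.0517+0.5545²/2)·2.0536) / 0.794620 = (0.076125 + 0.421882) / 0.794620 = 0.626723
d₂ = d₁ − σ√T = 0.626723 − 0.794620 = -0.167897
e^{−rT} = 0.899271
N(d₁) = 0.734580,  N(d₂) = 0.433332
price = S·N(d₁) − K·e^{−rT}·N(d₂) = 170.466573 − 83.801351 = 86.665223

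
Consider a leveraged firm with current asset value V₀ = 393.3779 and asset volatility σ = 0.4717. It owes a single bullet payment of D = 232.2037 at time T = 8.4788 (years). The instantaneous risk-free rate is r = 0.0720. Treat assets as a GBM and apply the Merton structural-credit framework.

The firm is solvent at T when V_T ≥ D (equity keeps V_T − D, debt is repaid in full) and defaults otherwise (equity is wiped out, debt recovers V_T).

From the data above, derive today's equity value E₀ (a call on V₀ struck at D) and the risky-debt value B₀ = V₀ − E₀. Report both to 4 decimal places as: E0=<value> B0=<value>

E0=297.7045 B0=95.6734

Equity is a call on the firm's assets struck at D = 232.2037:
d₁ = [ln(V₀/D) + (r + σ²/2)T] / (σ√T)
   = [ln(393.3779/232.2037) + (0.0720 + 0.5·0.4717²)·8.4788] / (0.4717·√8.4788)
   = [0.527156 + 1.553744] / 1.373514 = 1.515019
d₂ = d₁ − σ√T = 1.515019 − 1.373514 = 0.141505
N(d₁) = 0.935116,  N(d₂) = 0.556264,  e^(−rT) = 0.543094
E₀ = V₀·N(d₁) − D·e^(−rT)·N(d₂)
   = 393.3779·0.935116 − 232.2037·0.543094·0.556264 = 297.704452
B₀ = V₀ − E₀ = 393.3779 − 297.704452 = 95.673448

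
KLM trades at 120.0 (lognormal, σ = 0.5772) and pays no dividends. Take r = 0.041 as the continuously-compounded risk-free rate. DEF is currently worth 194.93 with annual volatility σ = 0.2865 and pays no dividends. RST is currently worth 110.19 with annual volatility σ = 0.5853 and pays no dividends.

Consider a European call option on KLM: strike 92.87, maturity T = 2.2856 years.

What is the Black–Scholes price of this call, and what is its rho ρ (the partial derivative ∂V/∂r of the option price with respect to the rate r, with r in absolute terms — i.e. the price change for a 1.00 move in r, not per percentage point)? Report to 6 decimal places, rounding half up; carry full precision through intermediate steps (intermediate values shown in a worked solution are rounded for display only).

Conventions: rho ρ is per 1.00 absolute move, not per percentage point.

σ√T = 0.5772·√2.2856 = 0.872623
d₁ = (ln(S/K) + (r+σ²/2)T) / (σ√T) = (ln(120.0/92.87) + (0.041+0.5772²/2)·2.2856) / 0.872623 = (0.256291 + 0.474445) / 0.872623 = 0.837402
d₂ = d₁ − σ√T = 0.837402 − 0.872623 = -0.035221
e^{−rT} = 0.910547
N(d₁) = 0.798817,  N(d₂) = 0.485952
Call price V = S·N(d₁) − K·e^{−rT}·N(d₂) = 95.857996 − 41.093312 = 54.764684
ρ = K·T·e^{−rT}·N(d₂) = 93.922874

price = 54.764684
ρ = 93.922874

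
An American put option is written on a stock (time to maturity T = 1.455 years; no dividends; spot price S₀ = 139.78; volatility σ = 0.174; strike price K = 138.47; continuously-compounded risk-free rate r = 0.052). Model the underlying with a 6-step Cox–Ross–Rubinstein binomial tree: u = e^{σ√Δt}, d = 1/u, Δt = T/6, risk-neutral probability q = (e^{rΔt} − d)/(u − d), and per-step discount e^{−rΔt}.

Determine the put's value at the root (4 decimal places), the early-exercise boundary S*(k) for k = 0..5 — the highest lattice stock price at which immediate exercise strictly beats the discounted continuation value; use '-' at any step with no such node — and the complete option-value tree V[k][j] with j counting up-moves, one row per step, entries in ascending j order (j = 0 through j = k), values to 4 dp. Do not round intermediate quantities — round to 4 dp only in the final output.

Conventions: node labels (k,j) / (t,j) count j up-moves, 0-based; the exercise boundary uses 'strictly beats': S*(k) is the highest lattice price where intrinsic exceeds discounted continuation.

price = 7.2964
boundary = - - 117.7660 108.0954 117.7660 128.3017
tree:
7.2964
12.5353 3.2216
20.7040 6.2082 0.8771
30.3746 11.5993 1.9851 0.0000
39.2510 20.7040 4.4928 0.0000 0.0000
47.3985 30.3746 10.1683 0.0000 0.0000 0.0000
54.8770 39.2510 20.7040 0.0000 0.0000 0.0000 0.0000

params: Δt=0.24250 u=1.08946 d=0.91788 q=0.55255 e^(-rΔt)=0.98747
t_6 payoffs: 54.8770 39.2510 20.7040 0.0000 0.0000 0.0000 0.0000
t_5: node(5,0) S=91.0715 payoff=47.3985 vs cont=45.6634 → 47.3985 [stop]  node(5,1) S=108.0954 payoff=30.3746 vs cont=28.6394 → 30.3746 [stop]  node(5,2) S=128.3017 payoff=10.1683 vs cont=9.1479 → 10.1683 [stop]  node(5,3) S=152.2852 payoff=0.0000 vs cont=0.0000 → 0.0000 [wait]  node(5,4) S=180.7518 payoff=0.0000 vs cont=0.0000 → 0.0000 [wait]  node(5,5) S=214.5398 payoff=0.0000 vs cont=0.0000 → 0.0000 [wait]  ⇒ S*(5)=128.3017
t_4: node(4,0) S=99.2190 payoff=39.2510 vs cont=37.5159 → 39.2510 [stop]  node(4,1) S=117.7660 payoff=20.7040 vs cont=18.9689 → 20.7040 [stop]  node(4,2) S=139.7800 payoff=0.0000 vs cont=4.4928 → 4.4928 [wait]  node(4,3) S=165.9091 payoff=0.0000 vs cont=0.0000 → 0.0000 [wait]  node(4,4) S=196.9225 payoff=0.0000 vs cont=0.0000 → 0.0000 [wait]  ⇒ S*(4)=117.7660
t_3: node(3,0) S=108.0954 payoff=30.3746 vs cont=28.6394 → 30.3746 [stop]  node(3,1) S=128.3017 payoff=10.1683 vs cont=11.5993 → 11.5993 [wait]  node(3,2) S=152.2852 payoff=0.0000 vs cont=1.9851 → 1.9851 [wait]  node(3,3) S=180.7518 payoff=0.0000 vs cont=0.0000 → 0.0000 [wait]  ⇒ S*(3)=108.0954
t_2: node(2,0) S=117.7660 payoff=20.7040 vs cont=19.7496 → 20.7040 [stop]  node(2,1) S=139.7800 payoff=0.0000 vs cont=6.2082 → 6.2082 [wait]  node(2,2) S=165.9091 payoff=0.0000 vs cont=0.8771 → 0.8771 [wait]  ⇒ S*(2)=117.7660
t_1: node(1,0) S=128.3017 payoff=10.1683 vs cont=12.5353 → 12.5353 [wait]  node(1,1) S=152.2852 payoff=0.0000 vs cont=3.2216 → 3.2216 [wait]  ⇒ S*(1)=-
t_0: node(0,0) S=139.7800 payoff=0.0000 vs cont=7.2964 → 7.2964 [wait]  ⇒ S*(0)=-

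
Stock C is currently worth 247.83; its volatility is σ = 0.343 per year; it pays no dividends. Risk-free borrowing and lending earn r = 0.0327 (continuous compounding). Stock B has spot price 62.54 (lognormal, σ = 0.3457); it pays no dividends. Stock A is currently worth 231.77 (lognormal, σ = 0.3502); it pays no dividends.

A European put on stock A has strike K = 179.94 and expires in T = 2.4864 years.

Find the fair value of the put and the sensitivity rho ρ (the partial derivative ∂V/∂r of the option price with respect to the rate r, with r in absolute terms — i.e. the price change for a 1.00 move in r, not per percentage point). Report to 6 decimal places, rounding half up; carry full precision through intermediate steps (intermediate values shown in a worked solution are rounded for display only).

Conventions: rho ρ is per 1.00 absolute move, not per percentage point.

price = 17.729294
ρ = -152.976528

σ√T = 0.3502·√2.4864 = 0.552207
d₁ = (ln(S/K) + (r+σ²/2)T) / (σ√T) = (ln(231.77/179.94) + (0.0327+0.3502²/2)·2.4864) / 0.552207 = (0.253122 + 0.233771) / 0.552207 = 0.881723
d₂ = d₁ − σ√T = 0.881723 − 0.552207 = 0.329517
e^{−rT} = 0.921912
N(−d₁) = 0.188963,  N(−d₂) = 0.370883
Put price V = K·e^{−rT}·N(−d₂) − S·N(−d₁) = 61.525309 − 43.796015 = 17.729294
ρ = −K·T·e^{−rT}·N(−d₂) = -152.976528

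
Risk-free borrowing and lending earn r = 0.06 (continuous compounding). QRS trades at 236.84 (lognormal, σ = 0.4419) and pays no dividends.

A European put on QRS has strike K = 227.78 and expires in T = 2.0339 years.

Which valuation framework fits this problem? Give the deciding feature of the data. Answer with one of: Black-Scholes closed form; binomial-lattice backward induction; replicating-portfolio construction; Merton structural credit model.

Key observation: the instrument is a plain European put (strike 227.78) on a lognormal asset; the exact continuous-time formula applies directly.

framework: Black-Scholes closed form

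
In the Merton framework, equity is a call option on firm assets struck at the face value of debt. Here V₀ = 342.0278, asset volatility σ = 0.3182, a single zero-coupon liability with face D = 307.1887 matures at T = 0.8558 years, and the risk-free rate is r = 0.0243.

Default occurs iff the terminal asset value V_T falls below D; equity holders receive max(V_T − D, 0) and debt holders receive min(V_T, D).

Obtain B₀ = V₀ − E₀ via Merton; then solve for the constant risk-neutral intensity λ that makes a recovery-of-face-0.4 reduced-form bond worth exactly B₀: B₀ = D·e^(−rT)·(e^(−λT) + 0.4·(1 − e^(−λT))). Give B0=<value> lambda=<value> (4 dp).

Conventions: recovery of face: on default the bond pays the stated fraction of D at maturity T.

With assets at 342.0278 and a single debt payment of 307.1887 at 0.8558 years:
d₁ = [ln(V₀/D) + (r + σ²/2)T] / (σ√T)
   = [ln(342.0278/307.1887) + (0.0243 + 0.5·0.3182²)·0.8558] / (0.3182·√0.8558)
   = [0.107430 + 0.064121] / 0.294365 = 0.582784
d₂ = d₁ − σ√T = 0.582784 − 0.294365 = 0.288418
N(d₁) = 0.719981,  N(d₂) = 0.613487,  e^(−rT) = 0.979419
E₀ = V₀·N(d₁) − D·e^(−rT)·N(d₂)
   = 342.0278·0.719981 − 307.1887·0.979419·0.613487 = 61.675791
B₀ = V₀ − E₀ = 342.0278 − 61.675791 = 280.352009
e^(−λT) = (B₀·e^(rT)/D − 0.4)/(1 − 0.4) = (280.3520·1.021014/307.1887 − 0.4)/0.6 = 0.88635936
λ = −ln(0.88635936)/0.8558 = 0.140959

B0=280.3520 lambda=0.1410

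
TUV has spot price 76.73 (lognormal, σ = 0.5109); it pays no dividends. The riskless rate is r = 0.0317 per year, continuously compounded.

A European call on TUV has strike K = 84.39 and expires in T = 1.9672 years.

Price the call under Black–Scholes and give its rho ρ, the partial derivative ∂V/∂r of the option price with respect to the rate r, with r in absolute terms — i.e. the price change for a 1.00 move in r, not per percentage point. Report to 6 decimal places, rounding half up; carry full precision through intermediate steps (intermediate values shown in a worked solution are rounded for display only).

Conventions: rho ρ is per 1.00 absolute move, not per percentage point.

price = 20.575294
ρ = 53.513139

σ√T = 0.5109·√1.9672 = 0.716573
d₁ = (ln(S/K) + (r+σ²/2)T) / (σ√T) = (ln(76.73/84.39) + (0.0317+0.5109²/2)·1.9672) / 0.716573 = (-0.095156 + 0.319098) / 0.716573 = 0.312519
d₂ = d₁ − σ√T = 0.312519 − 0.716573 = -0.404054
e^{−rT} = 0.939544
N(d₁) = 0.622677,  N(d₂) = 0.343087
Call price V = S·N(d₁) − K·e^{−rT}·N(d₂) = 47.777988 − 27.202694 = 20.575294
ρ = K·T·e^{−rT}·N(d₂) = 53.513139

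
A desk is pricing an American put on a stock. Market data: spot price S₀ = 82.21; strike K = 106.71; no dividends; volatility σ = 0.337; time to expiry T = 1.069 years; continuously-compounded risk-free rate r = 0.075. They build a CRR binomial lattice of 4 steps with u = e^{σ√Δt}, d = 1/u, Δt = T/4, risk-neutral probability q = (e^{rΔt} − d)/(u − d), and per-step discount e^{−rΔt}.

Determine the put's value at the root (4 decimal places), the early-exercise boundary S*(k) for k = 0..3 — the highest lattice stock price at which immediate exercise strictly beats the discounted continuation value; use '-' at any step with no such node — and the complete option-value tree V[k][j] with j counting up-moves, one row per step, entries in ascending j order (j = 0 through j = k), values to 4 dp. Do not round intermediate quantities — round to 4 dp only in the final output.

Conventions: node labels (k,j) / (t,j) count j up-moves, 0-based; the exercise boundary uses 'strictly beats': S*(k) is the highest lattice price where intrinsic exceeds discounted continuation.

Δt=0.26725  u=1.19031  d=0.84012  q=0.51437  discount=0.98016
step 4 (expiry): payoffs max(K−S,0) = 65.7575 48.6867 24.5000 0.0000 0.0000
step 3: (k=3,j=0): S=48.7462, K−S=57.9638, hold=55.8462 ⇒ V=57.9638 exercise | (k=3,j=1): S=69.0659, K−S=37.6441, hold=35.5266 ⇒ V=37.6441 exercise | (k=3,j=2): S=97.8556, K−S=8.8544, hold=11.6619 ⇒ V=11.6619 continue | (k=3,j=3): S=138.6463, K−S=0.0000, hold=0.0000 ⇒ V=0.0000 continue  boundary S*=69.0659
step 2: (k=2,j=0): S=58.0233, K−S=48.6867, hold=46.5691 ⇒ V=48.6867 exercise | (k=2,j=1): S=82.2100, K−S=24.5000, hold=23.7979 ⇒ V=24.5000 exercise | (k=2,j=2): S=116.4788, K−S=0.0000, hold=5.5510 ⇒ V=5.5510 continue  boundary S*=82.2100
step 1: (k=1,j=0): S=69.0659, K−S=37.6441, hold=35.5266 ⇒ V=37.6441 exercise | (k=1,j=1): S=97.8556, K−S=8.8544, hold=14.4605 ⇒ V=14.4605 continue  boundary S*=69.0659
step 0: (k=0,j=0): S=82.2100, K−S=24.5000, hold=25.2088 ⇒ V=25.2088 continue  boundary S*=-

price = 25.2088
boundary = - 69.0659 82.2100 69.0659
tree:
25.2088
37.6441 14.4605
48.6867 24.5000 5.5510
57.9638 37.6441 11.6619 0.0000
65.7575 48.6867 24.5000 0.0000 0.0000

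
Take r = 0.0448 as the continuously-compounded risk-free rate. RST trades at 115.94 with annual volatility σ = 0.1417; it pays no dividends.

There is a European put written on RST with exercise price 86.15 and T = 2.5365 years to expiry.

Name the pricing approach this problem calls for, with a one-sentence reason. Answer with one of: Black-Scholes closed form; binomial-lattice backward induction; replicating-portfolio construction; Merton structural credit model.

Key observation: a European-exercise option on RST struck at 86.15 — a GBM underlying with constant parameters — admits an analytic price: the data contain no early exercise, no discrete tree, no debt structure.

framework: Black-Scholes closed form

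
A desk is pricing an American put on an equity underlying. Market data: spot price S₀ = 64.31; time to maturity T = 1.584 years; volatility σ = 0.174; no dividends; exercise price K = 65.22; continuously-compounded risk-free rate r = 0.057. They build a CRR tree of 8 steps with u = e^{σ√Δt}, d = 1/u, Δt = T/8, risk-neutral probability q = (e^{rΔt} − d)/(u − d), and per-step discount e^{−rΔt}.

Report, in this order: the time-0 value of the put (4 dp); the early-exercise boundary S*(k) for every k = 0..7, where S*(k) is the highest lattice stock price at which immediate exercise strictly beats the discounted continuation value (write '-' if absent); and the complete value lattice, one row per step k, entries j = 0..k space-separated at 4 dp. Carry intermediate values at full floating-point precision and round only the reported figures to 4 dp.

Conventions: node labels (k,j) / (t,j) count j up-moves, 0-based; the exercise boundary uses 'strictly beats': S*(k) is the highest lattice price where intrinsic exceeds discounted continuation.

Δt=0.19800  u=1.08050  d=0.92550  q=0.55388  discount=0.98878
step 8 (expiry): payoffs max(K−S,0) = 30.6041 24.8065 18.0379 10.1357 0.9100 0.0000 0.0000 0.0000 0.0000
step 7: (k=7,j=0): S=37.4026, K−S=27.8174, hold=27.0855 ⇒ V=27.8174 exercise | (k=7,j=1): S=43.6669, K−S=21.5531, hold=20.8212 ⇒ V=21.5531 exercise | (k=7,j=2): S=50.9803, K−S=14.2397, hold=13.5077 ⇒ V=14.2397 exercise | (k=7,j=3): S=59.5187, K−S=5.7013, hold=4.9694 ⇒ V=5.7013 exercise | (k=7,j=4): S=69.4870, K−S=0.0000, hold=0.4014 ⇒ V=0.4014 continue | (k=7,j=5): S=81.1249, K−S=0.0000, hold=0.0000 ⇒ V=0.0000 continue | (k=7,j=6): S=94.7120, K−S=0.0000, hold=0.0000 ⇒ V=0.0000 continue | (k=7,j=7): S=110.5747, K−S=0.0000, hold=0.0000 ⇒ V=0.0000 continue  boundary S*=59.5187
step 6: (k=6,j=0): S=40.4135, K−S=24.8065, hold=24.0745 ⇒ V=24.8065 exercise | (k=6,j=1): S=47.1821, K−S=18.0379, hold=17.3060 ⇒ V=18.0379 exercise | (k=6,j=2): S=55.0843, K−S=10.1357, hold=9.4038 ⇒ V=10.1357 exercise | (k=6,j=3): S=64.3100, K−S=0.9100, hold=2.7348 ⇒ V=2.7348 continue | (k=6,j=4): S=75.0808, K−S=0.0000, hold=0.1771 ⇒ V=0.1771 continue | (k=6,j=5): S=87.6556, K−S=0.0000, hold=0.0000 ⇒ V=0.0000 continue | (k=6,j=6): S=102.3364, K−S=0.0000, hold=0.0000 ⇒ V=0.0000 continue  boundary S*=55.0843
step 5: (k=5,j=0): S=43.6669, K−S=21.5531, hold=20.8212 ⇒ V=21.5531 exercise | (k=5,j=1): S=50.9803, K−S=14.2397, hold=13.5077 ⇒ V=14.2397 exercise | (k=5,j=2): S=59.5187, K−S=5.7013, hold=5.9688 ⇒ V=5.9688 continue | (k=5,j=3): S=69.4870, K−S=0.0000, hold=1.3033 ⇒ V=1.3033 continue | (k=5,j=4): S=81.1249, K−S=0.0000, hold=0.0781 ⇒ V=0.0781 continue | (k=5,j=5): S=94.7120, K−S=0.0000, hold=0.0000 ⇒ V=0.0000 continue  boundary S*=50.9803
step 4: (k=4,j=0): S=47.1821, K−S=18.0379, hold=17.3060 ⇒ V=18.0379 exercise | (k=4,j=1): S=55.0843, K−S=10.1357, hold=9.5502 ⇒ V=10.1357 exercise | (k=4,j=2): S=64.3100, K−S=0.9100, hold=3.3467 ⇒ V=3.3467 continue | (k=4,j=3): S=75.0808, K−S=0.0000, hold=0.6177 ⇒ V=0.6177 continue | (k=4,j=4): S=87.6556, K−S=0.0000, hold=0.0345 ⇒ V=0.0345 continue  boundary S*=55.0843
step 3: (k=3,j=0): S=50.9803, K−S=14.2397, hold=13.5077 ⇒ V=14.2397 exercise | (k=3,j=1): S=59.5187, K−S=5.7013, hold=6.3039 ⇒ V=6.3039 continue | (k=3,j=2): S=69.4870, K−S=0.0000, hold=1.8146 ⇒ V=1.8146 continue | (k=3,j=3): S=81.1249, K−S=0.0000, hold=0.2913 ⇒ V=0.2913 continue  boundary S*=50.9803
step 2: (k=2,j=0): S=55.0843, K−S=10.1357, hold=9.7338 ⇒ V=10.1357 exercise | (k=2,j=1): S=64.3100, K−S=0.9100, hold=3.7745 ⇒ V=3.7745 continue | (k=2,j=2): S=75.0808, K−S=0.0000, hold=0.9600 ⇒ V=0.9600 continue  boundary S*=55.0843
step 1: (k=1,j=0): S=59.5187, K−S=5.7013, hold=6.5382 ⇒ V=6.5382 continue | (k=1,j=1): S=69.4870, K−S=0.0000, hold=2.1908 ⇒ V=2.1908 continue  boundary S*=-
step 0: (k=0,j=0): S=64.3100, K−S=0.9100, hold=4.0839 ⇒ V=4.0839 continue  boundary S*=-

price = 4.0839
boundary = - - 55.0843 50.9803 55.0843 50.9803 55.0843 59.5187
tree:
4.0839
6.5382 2.1908
10.1357 3.7745 0.9600
14.2397 6.3039 1.8146 0.2913
18.0379 10.1357 3.3467 0.6177 0.0345
21.5531 14.2397 5.9688 1.3033 0.0781 0.0000
24.8065 18.0379 10.1357 2.7348 0.1771 0.0000 0.0000
27.8174 21.5531 14.2397 5.7013 0.4014 0.0000 0.0000 0.0000
30.6041 24.8065 18.0379 10.1357 0.9100 0.0000 0.0000 0.0000 0.0000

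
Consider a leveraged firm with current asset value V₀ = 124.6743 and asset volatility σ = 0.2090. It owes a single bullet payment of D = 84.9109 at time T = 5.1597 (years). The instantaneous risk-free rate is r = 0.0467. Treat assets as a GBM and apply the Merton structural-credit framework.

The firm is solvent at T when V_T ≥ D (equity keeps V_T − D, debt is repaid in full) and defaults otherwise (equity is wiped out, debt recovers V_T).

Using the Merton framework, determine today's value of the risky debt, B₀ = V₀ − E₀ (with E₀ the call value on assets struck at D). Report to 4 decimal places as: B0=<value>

With assets at 124.6743 and a single debt payment of 84.9109 at 5.1597 years:
d₁ = [ln(V₀/D) + (r + σ²/2)T] / (σ√T)
   = [ln(124.6743/84.9109) + (0.0467 + 0.5·0.2090²)·5.1597] / (0.2090·√5.1597)
   = [0.384102 + 0.353648] / 0.474743 = 1.554000
d₂ = d₁ − σ√T = 1.554000 − 0.474743 = 1.079257
N(d₁) = 0.939908,  N(d₂) = 0.859764,  e^(−rT) = 0.785875
E₀ = V₀·N(d₁) − D·e^(−rT)·N(d₂)
   = 124.6743·0.939908 − 84.9109·0.785875·0.859764 = 59.810915
B₀ = V₀ − E₀ = 124.6743 − 59.810915 = 64.863385

B0=64.8634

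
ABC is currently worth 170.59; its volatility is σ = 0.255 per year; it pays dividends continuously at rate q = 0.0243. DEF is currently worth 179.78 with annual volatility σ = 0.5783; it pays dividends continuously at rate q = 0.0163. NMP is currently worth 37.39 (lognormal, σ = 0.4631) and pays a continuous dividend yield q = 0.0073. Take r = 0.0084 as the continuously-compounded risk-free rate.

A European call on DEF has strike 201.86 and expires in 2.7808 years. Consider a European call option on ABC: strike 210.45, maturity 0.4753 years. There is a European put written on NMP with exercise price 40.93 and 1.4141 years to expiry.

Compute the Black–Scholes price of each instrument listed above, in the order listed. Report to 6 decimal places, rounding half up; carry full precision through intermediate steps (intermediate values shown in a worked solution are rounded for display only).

[DEF call K=201.86]
σ√T = 0.5783·√2.7808 = 0.964358
d₁ = (ln(S/K) + (r−q+σ²/2)T) / (σ√T) = (ln(179.78/201.86) + (0.0084−0.0163+0.5783²/2)·2.7808) / 0.964358 = (-0.115841 + 0.443024) / 0.964358 = 0.339277
d₂ = d₁ − σ√T = 0.339277 − 0.964358 = -0.625081
e^{−rT} = 0.976912
e^{−qT} = 0.955685
N(d₁) = 0.632799,  N(d₂) = 0.265959
price = S·e^{−qT}·N(d₁) − K·e^{−rT}·N(d₂) = 108.723163 − 52.446961 = 56.276202
[ABC call K=210.45]
σ√T = 0.255·√0.4753 = 0.175802
d₁ = (ln(S/K) + (r−q+σ²/2)T) / (σ√T) = (ln(170.59/210.45) + (0.0084−0.0243+0.255²/2)·0.4753) / 0.175802 = (-0.209985 + 0.007896) / 0.175802 = -1.149526
d₂ = d₁ − σ√T = -1.149526 − 0.175802 = -1.325328
e^{−rT} = 0.996015
e^{−qT} = 0.988517
N(d₁) = 0.125170,  N(d₂) = 0.092531
price = S·e^{−qT}·N(d₁) − K·e^{−rT}·N(d₂) = 21.107466 − 19.395582 = 1.711884
[NMP put K=40.93]
σ√T = 0.4631·√1.4141 = 0.550700
d₁ = (ln(S/K) + (r−q+σ²/2)T) / (σ√T) = (ln(37.39/40.93) + (0.0084−0.0073+0.4631²/2)·1.4141) / 0.550700 = (-0.090460 + 0.153191) / 0.550700 = 0.113911
d₂ = d₁ − σ√T = 0.113911 − 0.550700 = -0.436789
e^{−rT} = 0.988192
e^{−qT} = 0.989730
N(−d₁) = 0.454654,  N(−d₂) = 0.668868
price = K·e^{−rT}·N(−d₂) − S·e^{−qT}·N(−d₁) = 27.053490 − 16.824942 = 10.228548

price(DEF call K=201.86) = 56.276202
price(ABC call K=210.45) = 1.711884
price(NMP put K=40.93) = 10.228548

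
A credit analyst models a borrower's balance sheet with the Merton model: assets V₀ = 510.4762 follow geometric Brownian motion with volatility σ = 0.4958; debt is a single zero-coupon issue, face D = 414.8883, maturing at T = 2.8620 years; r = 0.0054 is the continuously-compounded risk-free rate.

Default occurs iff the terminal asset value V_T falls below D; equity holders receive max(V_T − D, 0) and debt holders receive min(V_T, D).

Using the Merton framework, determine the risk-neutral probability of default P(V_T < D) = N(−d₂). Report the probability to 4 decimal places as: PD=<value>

PD=0.5611

Work the structural quantities from V₀ = 510.4762 against face 414.8883:
d₁ = [ln(V₀/D) + (r + σ²/2)T] / (σ√T)
   = [ln(510.4762/414.8883) + (0.0054 + 0.5·0.4958²)·2.8620] / (0.4958·√2.8620)
   = [0.207335 + 0.367220] / 0.838767 = 0.684999
d₂ = d₁ − σ√T = 0.684999 − 0.838767 = -0.153768
risk-neutral PD = N(−d₂) = N(0.153768) = 0.561104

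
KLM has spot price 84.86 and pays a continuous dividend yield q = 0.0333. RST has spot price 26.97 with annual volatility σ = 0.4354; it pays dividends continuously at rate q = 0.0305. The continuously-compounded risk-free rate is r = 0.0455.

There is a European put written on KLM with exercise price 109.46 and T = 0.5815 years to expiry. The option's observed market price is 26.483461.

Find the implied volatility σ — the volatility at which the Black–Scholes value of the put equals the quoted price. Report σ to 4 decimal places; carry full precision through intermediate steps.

sigma = 0.3877

At σ = 0.3877 the Black–Scholes value reproduces the quote:
σ√T = 0.3877·√0.5815 = 0.295645
d₁ = (ln(S/K) + (r−q+σ²/2)T) / (σ√T) = (ln(84.86/109.46) + (0.0455−0.0333+0.3877²/2)·0.5815) / 0.295645 = (-0.254556 + 0.050797) / 0.295645 = -0.689202
d₂ = d₁ − σ√T = -0.689202 − 0.295645 = -0.984847
e^{−rT} = 0.973889
e^{−qT} = 0.980822
N(−d₁) = 0.754652,  N(−d₂) = 0.837650
V = K·e^{−rT}·N(−d₂) − S·e^{−qT}·N(−d₁) = 89.295076 − 62.811616 = 26.483461 (matching the quote); vega is positive throughout, so no other σ reproduces this price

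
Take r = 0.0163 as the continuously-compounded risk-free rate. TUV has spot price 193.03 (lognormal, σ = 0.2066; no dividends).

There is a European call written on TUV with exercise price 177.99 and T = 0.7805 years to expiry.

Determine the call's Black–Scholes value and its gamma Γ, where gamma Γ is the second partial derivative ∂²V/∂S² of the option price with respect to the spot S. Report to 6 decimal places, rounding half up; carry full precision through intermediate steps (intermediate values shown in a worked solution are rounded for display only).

σ√T = 0.2066·√0.7805 = 0.182523
d₁ = (ln(S/K) + (r+σ²/2)T) / (σ√T) = (ln(193.03/177.99) + (0.0163+0.2066²/2)·0.7805) / 0.182523 = (0.081118 + 0.029379) / 0.182523 = 0.605391
d₂ = d₁ − σ√T = 0.605391 − 0.182523 = 0.422869
e^{−rT} = 0.987358
N(d₁) = 0.727541,  N(d₂) = 0.663805
Call price V = S·N(d₁) − K·e^{−rT}·N(d₂) = 140.437151 − 116.656957 = 23.780194
φ(d₁) = (1/√(2π))·e^{−d₁²/2} = 0.332144
Γ = φ(d₁) / (S·σ·√T) = 0.009427

price = 23.780194
Γ = 0.009427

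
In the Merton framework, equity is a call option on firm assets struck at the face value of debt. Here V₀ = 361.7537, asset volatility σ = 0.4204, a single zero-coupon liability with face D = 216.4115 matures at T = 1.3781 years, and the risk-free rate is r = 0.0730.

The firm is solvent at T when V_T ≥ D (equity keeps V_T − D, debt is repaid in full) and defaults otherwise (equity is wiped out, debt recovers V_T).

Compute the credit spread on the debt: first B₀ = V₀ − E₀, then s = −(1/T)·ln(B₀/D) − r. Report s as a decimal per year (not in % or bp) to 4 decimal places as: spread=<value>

With assets at 361.7537 and a single debt payment of 216.4115 at 1.3781 years:
d₁ = [ln(V₀/D) + (r + σ²/2)T] / (σ√T)
   = [ln(361.7537/216.4115) + (0.0730 + 0.5·0.4204²)·1.3781] / (0.4204·√1.3781)
   = [0.513782 + 0.222381] / 0.493518 = 1.491664
d₂ = d₁ − σ√T = 1.491664 − 0.493518 = 0.998146
N(d₁) = 0.932106,  N(d₂) = 0.840896,  e^(−rT) = 0.904294
E₀ = V₀·N(d₁) − D·e^(−rT)·N(d₂)
   = 361.7537·0.932106 − 216.4115·0.904294·0.840896 = 172.630051
B₀ = V₀ − E₀ = 361.7537 − 172.630051 = 189.123649
spread = −(1/T)·ln(B₀/D) − r = −(1/1.3781)·ln(189.123649/216.4115) − 0.0730 = 0.02480180

spread=0.0248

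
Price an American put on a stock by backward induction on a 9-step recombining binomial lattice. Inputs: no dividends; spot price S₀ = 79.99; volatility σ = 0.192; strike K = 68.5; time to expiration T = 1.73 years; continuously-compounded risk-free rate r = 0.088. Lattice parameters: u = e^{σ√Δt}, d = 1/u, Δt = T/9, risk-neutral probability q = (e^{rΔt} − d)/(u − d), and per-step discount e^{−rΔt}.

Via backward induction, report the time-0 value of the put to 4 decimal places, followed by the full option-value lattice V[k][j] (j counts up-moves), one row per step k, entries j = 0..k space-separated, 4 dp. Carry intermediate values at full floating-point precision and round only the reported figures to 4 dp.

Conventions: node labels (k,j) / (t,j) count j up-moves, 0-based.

price = 1.1874
tree:
1.1874
2.1754 0.5074
3.8883 0.9998 0.1660
6.7572 1.9266 0.3586 0.0315
11.3782 3.6122 0.7635 0.0762 0.0000
15.9898 6.5474 1.5944 0.1847 0.0000 0.0000
20.2291 11.3782 3.2443 0.4474 0.0000 0.0000 0.0000
24.1262 15.9898 6.3615 1.0839 0.0000 0.0000 0.0000 0.0000
27.7086 20.2291 11.3782 2.6259 0.0000 0.0000 0.0000 0.0000 0.0000
31.0018 24.1262 15.9898 6.3615 0.0000 0.0000 0.0000 0.0000 0.0000 0.0000

params: Δt=0.19222 u=1.08782 d=0.91927 q=0.58018 e^(-rΔt)=0.98323
t_9 payoffs: 31.0018 24.1262 15.9898 6.3615 0.0000 0.0000 0.0000 0.0000 0.0000 0.0000
k=8: node(8,0) S=40.7914 payoff=27.7086 vs cont=26.5597 → 27.7086 [stop]  node(8,1) S=48.2709 payoff=20.2291 vs cont=19.0801 → 20.2291 [stop]  node(8,2) S=57.1218 payoff=11.3782 vs cont=10.2292 → 11.3782 [stop]  node(8,3) S=67.5957 payoff=0.9043 vs cont=2.6259 → 2.6259 [wait]  node(8,4) S=79.9900 payoff=0.0000 vs cont=0.0000 → 0.0000 [wait]  node(8,5) S=94.6570 payoff=0.0000 vs cont=0.0000 → 0.0000 [wait]  node(8,6) S=112.0132 payoff=0.0000 vs cont=0.0000 → 0.0000 [wait]  node(8,7) S=132.5520 payoff=0.0000 vs cont=0.0000 → 0.0000 [wait]  node(8,8) S=156.8567 payoff=0.0000 vs cont=0.0000 → 0.0000 [wait]
k=7: node(7,0) S=44.3738 payoff=24.1262 vs cont=22.9772 → 24.1262 [stop]  node(7,1) S=52.5102 payoff=15.9898 vs cont=14.8408 → 15.9898 [stop]  node(7,2) S=62.1385 payoff=6.3615 vs cont=6.1947 → 6.3615 [stop]  node(7,3) S=73.5322 payoff=0.0000 vs cont=1.0839 → 1.0839 [wait]  node(7,4) S=87.0150 payoff=0.0000 vs cont=0.0000 → 0.0000 [wait]  node(7,5) S=102.9701 payoff=0.0000 vs cont=0.0000 → 0.0000 [wait]  node(7,6) S=121.8506 payoff=0.0000 vs cont=0.0000 → 0.0000 [wait]  node(7,7) S=144.1931 payoff=0.0000 vs cont=0.0000 → 0.0000 [wait]
k=6: node(6,0) S=48.2709 payoff=20.2291 vs cont=19.0801 → 20.2291 [stop]  node(6,1) S=57.1218 payoff=11.3782 vs cont=10.2292 → 11.3782 [stop]  node(6,2) S=67.5957 payoff=0.9043 vs cont=3.2443 → 3.2443 [wait]  node(6,3) S=79.9900 payoff=0.0000 vs cont=0.4474 → 0.4474 [wait]  node(6,4) S=94.6570 payoff=0.0000 vs cont=0.0000 → 0.0000 [wait]  node(6,5) S=112.0132 payoff=0.0000 vs cont=0.0000 → 0.0000 [wait]  node(6,6) S=132.5520 payoff=0.0000 vs cont=0.0000 → 0.0000 [wait]
k=5: node(5,0) S=52.5102 payoff=15.9898 vs cont=14.8408 → 15.9898 [stop]  node(5,1) S=62.1385 payoff=6.3615 vs cont=6.5474 → 6.5474 [wait]  node(5,2) S=73.5322 payoff=0.0000 vs cont=1.5944 → 1.5944 [wait]  node(5,3) S=87.0150 payoff=0.0000 vs cont=0.1847 → 0.1847 [wait]  node(5,4) S=102.9701 payoff=0.0000 vs cont=0.0000 → 0.0000 [wait]  node(5,5) S=121.8506 payoff=0.0000 vs cont=0.0000 → 0.0000 [wait]
k=4: node(4,0) S=57.1218 payoff=11.3782 vs cont=10.3352 → 11.3782 [stop]  node(4,1) S=67.5957 payoff=0.9043 vs cont=3.6122 → 3.6122 [wait]  node(4,2) S=79.9900 payoff=0.0000 vs cont=0.7635 → 0.7635 [wait]  node(4,3) S=94.6570 payoff=0.0000 vs cont=0.0762 → 0.0762 [wait]  node(4,4) S=112.0132 payoff=0.0000 vs cont=0.0000 → 0.0000 [wait]
k=3: node(3,0) S=62.1385 payoff=6.3615 vs cont=6.7572 → 6.7572 [wait]  node(3,1) S=73.5322 payoff=0.0000 vs cont=1.9266 → 1.9266 [wait]  node(3,2) S=87.0150 payoff=0.0000 vs cont=0.3586 → 0.3586 [wait]  node(3,3) S=102.9701 payoff=0.0000 vs cont=0.0315 → 0.0315 [wait]
k=2: node(2,0) S=67.5957 payoff=0.9043 vs cont=3.8883 → 3.8883 [wait]  node(2,1) S=79.9900 payoff=0.0000 vs cont=0.9998 → 0.9998 [wait]  node(2,2) S=94.6570 payoff=0.0000 vs cont=0.1660 → 0.1660 [wait]
k=1: node(1,0) S=73.5322 payoff=0.0000 vs cont=2.1754 → 2.1754 [wait]  node(1,1) S=87.0150 payoff=0.0000 vs cont=0.5074 → 0.5074 [wait]
k=0: node(0,0) S=79.9900 payoff=0.0000 vs cont=1.1874 → 1.1874 [wait]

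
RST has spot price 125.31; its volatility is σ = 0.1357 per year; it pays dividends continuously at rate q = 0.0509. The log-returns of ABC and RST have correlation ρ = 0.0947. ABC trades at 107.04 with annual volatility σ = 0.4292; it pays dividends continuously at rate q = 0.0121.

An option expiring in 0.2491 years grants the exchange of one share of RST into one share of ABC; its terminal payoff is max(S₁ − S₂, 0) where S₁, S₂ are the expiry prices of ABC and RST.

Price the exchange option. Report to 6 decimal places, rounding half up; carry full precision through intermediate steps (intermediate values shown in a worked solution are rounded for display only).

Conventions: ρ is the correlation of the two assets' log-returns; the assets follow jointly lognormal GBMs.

exchange price = 3.715531

σ_eff = √(σ₁² + σ₂² − 2ρσ₁σ₂) = √(0.4292² + 0.1357² − 2·0.0947·0.4292·0.1357) = 0.437717
d₁ = (ln(S₁/S₂) + (q₂ − q₁ + σ_eff²/2)T) / (σ_eff√T) = (ln(107.04/125.31) + (0.0509 − 0.0121 + 0.095798)·0.2491) / 0.218464 = -0.567872
d₂ = d₁ − σ_eff√T = -0.567872 − 0.218464 = -0.786336
N(d₁) = 0.285061,  N(d₂) = 0.215835
V = S₁·e^{−q₁T}·N(d₁) − S₂·e^{−q₂T}·N(d₂) = 30.421083 − 26.705552 = 3.715531
Key observation: pricing in RST-units makes this a unit-strike call on the ratio S₁/S₂ — the risk-free rate cancels and cannot affect the value.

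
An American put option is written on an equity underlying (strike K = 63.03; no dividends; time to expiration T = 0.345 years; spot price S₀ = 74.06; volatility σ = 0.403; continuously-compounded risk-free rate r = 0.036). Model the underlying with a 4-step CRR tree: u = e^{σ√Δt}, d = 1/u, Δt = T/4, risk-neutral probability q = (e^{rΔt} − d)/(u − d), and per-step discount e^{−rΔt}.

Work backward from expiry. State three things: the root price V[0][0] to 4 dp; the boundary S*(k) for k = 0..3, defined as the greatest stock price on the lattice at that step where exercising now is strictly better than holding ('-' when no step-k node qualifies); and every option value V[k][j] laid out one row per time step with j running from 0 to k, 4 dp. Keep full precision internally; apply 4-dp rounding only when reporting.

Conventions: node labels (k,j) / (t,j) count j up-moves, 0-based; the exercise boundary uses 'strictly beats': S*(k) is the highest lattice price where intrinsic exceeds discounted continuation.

Δt=0.08625  u=1.12564  d=0.88838  q=0.48355  discount=0.99690
step 4 (expiry): payoffs max(K−S,0) = 16.9003 4.5803 0.0000 0.0000 0.0000
step 3: (k=3,j=0): S=51.9256, K−S=11.1044, hold=10.9090 ⇒ V=11.1044 exercise | (k=3,j=1): S=65.7935, K−S=0.0000, hold=2.3581 ⇒ V=2.3581 continue | (k=3,j=2): S=83.3651, K−S=0.0000, hold=0.0000 ⇒ V=0.0000 continue | (k=3,j=3): S=105.6296, K−S=0.0000, hold=0.0000 ⇒ V=0.0000 continue  boundary S*=51.9256
step 2: (k=2,j=0): S=58.4497, K−S=4.5803, hold=6.8538 ⇒ V=6.8538 continue | (k=2,j=1): S=74.0600, K−S=0.0000, hold=1.2141 ⇒ V=1.2141 continue | (k=2,j=2): S=93.8394, K−S=0.0000, hold=0.0000 ⇒ V=0.0000 continue  boundary S*=-
step 1: (k=1,j=0): S=65.7935, K−S=0.0000, hold=4.1139 ⇒ V=4.1139 continue | (k=1,j=1): S=83.3651, K−S=0.0000, hold=0.6251 ⇒ V=0.6251 continue  boundary S*=-
step 0: (k=0,j=0): S=74.0600, K−S=0.0000, hold=2.4193 ⇒ V=2.4193 continue  boundary S*=-

price = 2.4193
boundary = - - - 51.9256
tree:
2.4193
4.1139 0.6251
6.8538 1.2141 0.0000
11.1044 2.3581 0.0000 0.0000
16.9003 4.5803 0.0000 0.0000 0.0000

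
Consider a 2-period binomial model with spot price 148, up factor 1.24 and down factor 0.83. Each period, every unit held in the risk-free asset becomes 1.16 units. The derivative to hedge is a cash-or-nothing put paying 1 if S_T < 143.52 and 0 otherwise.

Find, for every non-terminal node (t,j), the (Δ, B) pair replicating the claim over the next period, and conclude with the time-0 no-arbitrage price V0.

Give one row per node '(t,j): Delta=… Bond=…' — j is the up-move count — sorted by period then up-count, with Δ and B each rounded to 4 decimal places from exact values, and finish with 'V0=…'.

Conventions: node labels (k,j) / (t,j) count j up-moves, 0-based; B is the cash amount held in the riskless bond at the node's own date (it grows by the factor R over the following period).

Since d<R<u, set p* = (R−d)/(u−d) = 0.8049; price each node as the discounted p*-expectation of its children.
Payoffs at expiry: V(2,0)=1.0000, V(2,1)=0.0000, V(2,2)=0.0000
Node (1,0) S=122.8400: V=(p*·0.0000+(1−p*)·1.0000)/1.16=0.1682; Δ=(0.0000−1.0000)/(152.3216−101.9572)=-0.0199; B=V−Δ·S=2.6072
Node (1,1) S=183.5200: V=(p*·0.0000+(1−p*)·0.0000)/1.16=0.0000; Δ=(0.0000−0.0000)/(227.5648−152.3216)=0.0000; B=V−Δ·S=0.0000
Node (0,0) S=148.0000: V=(p*·0.0000+(1−p*)·0.1682)/1.16=0.0283; Δ=(0.0000−0.1682)/(183.5200−122.8400)=-0.0028; B=V−Δ·S=0.4386
As a check, the time-0 holding Δ(0,0)·S0 + B(0,0) comes to 0.0283 — exactly V0.

(0,0): Delta=-0.0028 Bond=0.4386
(1,0): Delta=-0.0199 Bond=2.6072
(1,1): Delta=0.0000 Bond=0.0000
V0=0.0283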